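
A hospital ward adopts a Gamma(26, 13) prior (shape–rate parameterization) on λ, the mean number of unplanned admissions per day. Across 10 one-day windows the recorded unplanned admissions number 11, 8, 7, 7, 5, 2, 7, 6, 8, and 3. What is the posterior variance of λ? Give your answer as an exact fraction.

90/529

Total count: 11 + 8 + 7 + 7 + 5 + 2 + 7 + 6 + 8 + 3 = 64.
Total exposure: 10 days.
The Gamma prior is conjugate for the Poisson rate, so λ | data ~ Gamma(26+64, 13+10) = Gamma(90, 23).
Posterior variance = α'/β'² = 90/529.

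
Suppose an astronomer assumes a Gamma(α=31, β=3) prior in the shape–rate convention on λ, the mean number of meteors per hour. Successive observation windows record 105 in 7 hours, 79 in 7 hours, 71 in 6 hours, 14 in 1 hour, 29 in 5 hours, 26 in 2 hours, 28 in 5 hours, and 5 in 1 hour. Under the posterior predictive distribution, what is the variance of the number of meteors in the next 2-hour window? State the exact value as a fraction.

Total count: 105 + 79 + 71 + 14 + 29 + 26 + 28 + 5 = 357.
Total exposure: 7 + 7 + 6 + 1 + 5 + 2 + 5 + 1 = 34 hours.
The Gamma prior is conjugate for the Poisson rate, so λ | data ~ Gamma(31+357, 3+34) = Gamma(388, 37).
The posterior predictive for a window of length T is Negative Binomial with variance T·α'·(β'+T)/β'² = 2·388·39/1369 = 30264/1369.

30264/1369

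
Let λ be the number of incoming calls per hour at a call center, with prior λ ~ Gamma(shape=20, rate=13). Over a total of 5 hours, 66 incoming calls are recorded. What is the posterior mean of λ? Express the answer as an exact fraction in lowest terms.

43/9

Total count 66 over total exposure 5 hours.
Posterior: α' = 20 + 66 = 86, β' = 13 + 5 = 18.
Posterior mean = α'/β' = 86/18 = 43/9.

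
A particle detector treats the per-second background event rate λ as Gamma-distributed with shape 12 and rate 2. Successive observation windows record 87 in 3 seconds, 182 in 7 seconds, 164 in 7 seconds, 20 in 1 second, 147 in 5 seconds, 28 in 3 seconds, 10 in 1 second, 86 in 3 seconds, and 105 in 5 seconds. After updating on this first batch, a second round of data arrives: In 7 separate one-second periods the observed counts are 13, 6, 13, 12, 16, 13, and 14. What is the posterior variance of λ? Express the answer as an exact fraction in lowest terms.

58/121

Total count: 87 + 182 + 164 + 20 + 147 + 28 + 10 + 86 + 105 = 829.
Total exposure: 3 + 7 + 7 + 1 + 5 + 3 + 1 + 3 + 5 = 35 seconds.
After the first batch: Gamma(12 + 829, 2 + 35) = Gamma(841, 37).
Total count: 13 + 6 + 13 + 12 + 16 + 13 + 14 = 87.
Total exposure: 7 seconds.
After the second batch: Gamma(841 + 87, 37 + 7) = Gamma(928, 44).
Posterior variance = α'/β'² = 928/1936 = 58/121.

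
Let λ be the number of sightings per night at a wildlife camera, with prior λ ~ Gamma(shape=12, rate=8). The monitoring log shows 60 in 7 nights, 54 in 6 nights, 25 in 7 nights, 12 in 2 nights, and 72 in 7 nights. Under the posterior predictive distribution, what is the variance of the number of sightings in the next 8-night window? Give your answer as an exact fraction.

Total count: 60 + 54 + 25 + 12 + 72 = 223.
Total exposure: 7 + 6 + 7 + 2 + 7 = 29 nights.
Conjugate update: add total count to the shape and total exposure to the rate, giving Gamma(235, 37).
The posterior predictive for a window of length T is Negative Binomial with variance T·α'·(β'+T)/β'² = 8·235·45/1369 = 84600/1369.

84600/1369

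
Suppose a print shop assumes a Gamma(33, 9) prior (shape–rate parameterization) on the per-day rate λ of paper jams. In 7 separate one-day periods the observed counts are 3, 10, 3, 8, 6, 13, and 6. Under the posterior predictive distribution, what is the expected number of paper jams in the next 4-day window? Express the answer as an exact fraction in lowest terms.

41/2

Total count: 3 + 10 + 3 + 8 + 6 + 13 + 6 = 49.
Total exposure: 7 days.
The Gamma prior is conjugate for the Poisson rate, so λ | data ~ Gamma(33+49, 9+7) = Gamma(82, 16).
Predictive mean over a 4-day window = T·E[λ|data] = 4·82/16 = 41/2.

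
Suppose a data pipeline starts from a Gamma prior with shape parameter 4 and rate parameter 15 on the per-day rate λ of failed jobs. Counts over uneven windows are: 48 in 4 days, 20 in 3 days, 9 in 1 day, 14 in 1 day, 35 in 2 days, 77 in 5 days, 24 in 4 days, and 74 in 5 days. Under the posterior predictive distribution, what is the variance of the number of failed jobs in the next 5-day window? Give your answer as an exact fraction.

2745/64

Total count: 48 + 20 + 9 + 14 + 35 + 77 + 24 + 74 = 301.
Total exposure: 4 + 3 + 1 + 1 + 2 + 5 + 4 + 5 = 25 days.
Gamma(α, β) with Poisson data over total exposure Σt gives posterior Gamma(α+Σx, β+Σt) = Gamma(305, 40).
The posterior predictive for a window of length T is Negative Binomial with variance T·α'·(β'+T)/β'² = 5·305·45/1600 = 2745/64.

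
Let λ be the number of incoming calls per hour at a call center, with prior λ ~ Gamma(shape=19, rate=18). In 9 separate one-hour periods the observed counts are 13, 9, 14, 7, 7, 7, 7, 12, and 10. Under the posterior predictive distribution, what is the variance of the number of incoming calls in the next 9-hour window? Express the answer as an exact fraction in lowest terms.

Total count: 13 + 9 + 14 + 7 + 7 + 7 + 7 + 12 + 10 = 86.
Total exposure: 9 hours.
By Gamma–Poisson conjugacy, the posterior is Gamma(α + Σx, β + Σt) = Gamma(19 + 86, 18 + 9) = Gamma(105, 27).
The posterior predictive for a window of length T is Negative Binomial with variance T·α'·(β'+T)/β'² = 9·105·36/729 = 140/3.

140/3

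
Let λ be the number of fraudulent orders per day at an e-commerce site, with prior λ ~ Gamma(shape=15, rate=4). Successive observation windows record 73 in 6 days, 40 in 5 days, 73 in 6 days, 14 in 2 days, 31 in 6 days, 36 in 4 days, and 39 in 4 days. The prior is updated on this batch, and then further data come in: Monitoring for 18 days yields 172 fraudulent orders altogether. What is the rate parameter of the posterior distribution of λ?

Total count: 73 + 40 + 73 + 14 + 31 + 36 + 39 = 306.
Total exposure: 6 + 5 + 6 + 2 + 6 + 4 + 4 = 33 days.
After the first batch: Gamma(15 + 306, 4 + 33) = Gamma(321, 37).
Total count 172 over total exposure 18 days.
After the second batch: Gamma(321 + 172, 37 + 18) = Gamma(493, 55).

55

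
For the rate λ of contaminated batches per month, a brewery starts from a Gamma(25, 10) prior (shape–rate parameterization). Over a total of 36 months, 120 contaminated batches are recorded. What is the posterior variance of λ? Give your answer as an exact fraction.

Total count 120 over total exposure 36 months.
Posterior: α' = 25 + 120 = 145, β' = 10 + 36 = 46.
Posterior variance = α'/β'² = 145/2116.

145/2116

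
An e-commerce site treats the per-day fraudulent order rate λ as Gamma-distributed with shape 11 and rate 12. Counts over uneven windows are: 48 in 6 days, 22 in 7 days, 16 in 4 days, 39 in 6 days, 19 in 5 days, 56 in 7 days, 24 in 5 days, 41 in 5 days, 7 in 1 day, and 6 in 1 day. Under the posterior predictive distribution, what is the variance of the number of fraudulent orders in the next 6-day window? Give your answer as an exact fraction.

Total count: 48 + 22 + 16 + 39 + 19 + 56 + 24 + 41 + 7 + 6 = 278.
Total exposure: 6 + 7 + 4 + 6 + 5 + 7 + 5 + 5 + 1 + 1 = 47 days.
Posterior: α' = 11 + 278 = 289, β' = 12 + 47 = 59.
The posterior predictive for a window of length T is Negative Binomial with variance T·α'·(β'+T)/β'² = 6·289·65/3481 = 112710/3481.

112710/3481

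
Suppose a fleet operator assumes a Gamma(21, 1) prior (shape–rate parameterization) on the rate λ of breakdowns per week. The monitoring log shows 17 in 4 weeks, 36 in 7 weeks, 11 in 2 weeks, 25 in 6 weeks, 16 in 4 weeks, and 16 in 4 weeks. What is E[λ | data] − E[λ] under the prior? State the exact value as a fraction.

Total count: 17 + 36 + 11 + 25 + 16 + 16 = 121.
Total exposure: 4 + 7 + 2 + 6 + 4 + 4 = 27 weeks.
The Gamma prior is conjugate for the Poisson rate, so λ | data ~ Gamma(21+121, 1+27) = Gamma(142, 28).
Posterior mean = 142/28 = 71/14; prior mean = 21/1 = 21. Difference = 71/14 − 21 = -223/14.

-223/14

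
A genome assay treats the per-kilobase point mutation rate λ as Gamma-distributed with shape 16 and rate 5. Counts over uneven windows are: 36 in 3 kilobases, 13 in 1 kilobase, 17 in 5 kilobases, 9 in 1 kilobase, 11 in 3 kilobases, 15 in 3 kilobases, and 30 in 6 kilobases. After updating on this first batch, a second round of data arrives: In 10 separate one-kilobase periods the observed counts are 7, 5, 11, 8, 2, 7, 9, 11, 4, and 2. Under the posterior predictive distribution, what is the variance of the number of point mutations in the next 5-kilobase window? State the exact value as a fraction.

Total count: 36 + 13 + 17 + 9 + 11 + 15 + 30 = 131.
Total exposure: 3 + 1 + 5 + 1 + 3 + 3 + 6 = 22 kilobases.
After the first batch: Gamma(16 + 131, 5 + 22) = Gamma(147, 27).
Total count: 7 + 5 + 11 + 8 + 2 + 7 + 9 + 11 + 4 + 2 = 66.
Total exposure: 10 kilobases.
After the second batch: Gamma(147 + 66, 27 + 10) = Gamma(213, 37).
The posterior predictive for a window of length T is Negative Binomial with variance T·α'·(β'+T)/β'² = 5·213·42/1369 = 44730/1369.

44730/1369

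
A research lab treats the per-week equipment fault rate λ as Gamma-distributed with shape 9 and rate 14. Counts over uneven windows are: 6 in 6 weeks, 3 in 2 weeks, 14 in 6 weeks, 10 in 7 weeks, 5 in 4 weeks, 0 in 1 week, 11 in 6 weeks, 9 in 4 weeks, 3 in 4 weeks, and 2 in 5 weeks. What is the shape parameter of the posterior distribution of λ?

Total count: 6 + 3 + 14 + 10 + 5 + 0 + 11 + 9 + 3 + 2 = 63.
Total exposure: 6 + 2 + 6 + 7 + 4 + 1 + 6 + 4 + 4 + 5 = 45 weeks.
Gamma(α, β) with Poisson data over total exposure Σt gives posterior Gamma(α+Σx, β+Σt) = Gamma(72, 59).

72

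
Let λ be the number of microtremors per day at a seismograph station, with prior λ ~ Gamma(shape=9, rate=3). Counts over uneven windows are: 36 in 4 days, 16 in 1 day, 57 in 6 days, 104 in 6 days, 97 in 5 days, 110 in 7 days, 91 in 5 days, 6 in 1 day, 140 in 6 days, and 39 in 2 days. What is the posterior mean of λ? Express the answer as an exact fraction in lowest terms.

705/46

Total count: 36 + 16 + 57 + 104 + 97 + 110 + 91 + 6 + 140 + 39 = 696.
Total exposure: 4 + 1 + 6 + 6 + 5 + 7 + 5 + 1 + 6 + 2 = 43 days.
By Gamma–Poisson conjugacy, the posterior is Gamma(α + Σx, β + Σt) = Gamma(9 + 696, 3 + 43) = Gamma(705, 46).
Posterior mean = α'/β' = 705/46.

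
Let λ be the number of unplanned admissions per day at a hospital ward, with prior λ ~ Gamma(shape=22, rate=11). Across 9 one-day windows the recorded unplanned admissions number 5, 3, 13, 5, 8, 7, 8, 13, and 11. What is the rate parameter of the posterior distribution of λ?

Total count: 5 + 3 + 13 + 5 + 8 + 7 + 8 + 13 + 11 = 73.
Total exposure: 9 days.
Conjugate update: add total count to the shape and total exposure to the rate, giving Gamma(95, 20).

20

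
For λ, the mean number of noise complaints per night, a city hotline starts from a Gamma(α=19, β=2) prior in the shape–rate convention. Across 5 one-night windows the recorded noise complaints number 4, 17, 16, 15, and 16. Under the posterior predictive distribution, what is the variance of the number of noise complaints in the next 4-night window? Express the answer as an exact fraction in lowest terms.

Total count: 4 + 17 + 16 + 15 + 16 = 68.
Total exposure: 5 nights.
Posterior: α' = 19 + 68 = 87, β' = 2 + 5 = 7.
The posterior predictive for a window of length T is Negative Binomial with variance T·α'·(β'+T)/β'² = 4·87·11/49 = 3828/49.

3828/49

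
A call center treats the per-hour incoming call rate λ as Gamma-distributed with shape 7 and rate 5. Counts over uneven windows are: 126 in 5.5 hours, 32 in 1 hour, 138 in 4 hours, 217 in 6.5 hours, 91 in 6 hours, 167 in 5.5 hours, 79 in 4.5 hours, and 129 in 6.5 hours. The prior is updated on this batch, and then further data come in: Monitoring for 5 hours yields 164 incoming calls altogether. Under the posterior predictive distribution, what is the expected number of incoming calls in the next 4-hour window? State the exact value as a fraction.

Total count: 126 + 32 + 138 + 217 + 91 + 167 + 79 + 129 = 979.
Total exposure: 5.5 + 1 + 4 + 6.5 + 6 + 5.5 + 4.5 + 6.5 = 39.5 hours.
After the first batch: Gamma(7 + 979, 5 + 39.5) = Gamma(986, 89/2).
Total count 164 over total exposure 5 hours.
After the second batch: Gamma(986 + 164, 89/2 + 5) = Gamma(1150, 99/2).
Predictive mean over a 4-hour window = T·E[λ|data] = 4·1150/(99/2) = 9200/99.

9200/99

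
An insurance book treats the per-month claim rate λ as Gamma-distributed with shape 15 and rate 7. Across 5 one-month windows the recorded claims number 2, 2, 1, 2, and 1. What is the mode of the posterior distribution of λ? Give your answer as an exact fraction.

Total count: 2 + 2 + 1 + 2 + 1 = 8.
Total exposure: 5 months.
The Gamma prior is conjugate for the Poisson rate, so λ | data ~ Gamma(15+8, 7+5) = Gamma(23, 12).
Posterior mode = (α'−1)/β' = 22/12 = 11/6.

11/6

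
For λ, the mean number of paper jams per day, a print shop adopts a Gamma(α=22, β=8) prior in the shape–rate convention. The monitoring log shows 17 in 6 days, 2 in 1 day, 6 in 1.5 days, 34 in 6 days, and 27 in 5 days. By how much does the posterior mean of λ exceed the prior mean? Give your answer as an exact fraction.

Total count: 17 + 2 + 6 + 34 + 27 = 86.
Total exposure: 6 + 1 + 1.5 + 6 + 5 = 19.5 days.
Gamma(α, β) with Poisson data over total exposure Σt gives posterior Gamma(α+Σx, β+Σt) = Gamma(108, 55/2).
Posterior mean = 108/(55/2) = 216/55; prior mean = 22/8 = 11/4. Difference = 216/55 − 11/4 = 259/220.

259/220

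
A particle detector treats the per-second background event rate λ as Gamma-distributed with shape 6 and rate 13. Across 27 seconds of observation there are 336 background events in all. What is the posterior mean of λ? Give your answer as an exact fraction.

171/20

Total count 336 over total exposure 27 seconds.
Posterior: α' = 6 + 336 = 342, β' = 13 + 27 = 40.
Posterior mean = α'/β' = 342/40 = 171/20.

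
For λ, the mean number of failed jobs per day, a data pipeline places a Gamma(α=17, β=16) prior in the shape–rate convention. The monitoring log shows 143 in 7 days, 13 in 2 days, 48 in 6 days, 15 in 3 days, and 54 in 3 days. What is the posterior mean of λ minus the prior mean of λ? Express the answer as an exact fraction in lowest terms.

4011/592

Total count: 143 + 13 + 48 + 15 + 54 = 273.
Total exposure: 7 + 2 + 6 + 3 + 3 = 21 days.
By Gamma–Poisson conjugacy, the posterior is Gamma(α + Σx, β + Σt) = Gamma(17 + 273, 16 + 21) = Gamma(290, 37).
Posterior mean = 290/37 = 290/37; prior mean = 17/16 = 17/16. Difference = 290/37 − 17/16 = 4011/592.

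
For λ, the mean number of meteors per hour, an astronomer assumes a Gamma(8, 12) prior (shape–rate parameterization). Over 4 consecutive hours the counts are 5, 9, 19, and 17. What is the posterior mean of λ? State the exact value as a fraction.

Total count: 5 + 9 + 19 + 17 = 50.
Total exposure: 4 hours.
Posterior: α' = 8 + 50 = 58, β' = 12 + 4 = 16.
Posterior mean = α'/β' = 58/16 = 29/8.

29/8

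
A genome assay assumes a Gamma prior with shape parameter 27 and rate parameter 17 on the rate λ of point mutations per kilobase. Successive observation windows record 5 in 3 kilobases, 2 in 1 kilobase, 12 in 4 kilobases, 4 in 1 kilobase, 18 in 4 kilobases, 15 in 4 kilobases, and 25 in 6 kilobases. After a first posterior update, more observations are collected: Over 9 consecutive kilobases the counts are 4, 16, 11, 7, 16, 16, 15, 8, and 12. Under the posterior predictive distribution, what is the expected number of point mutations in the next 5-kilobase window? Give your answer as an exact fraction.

1065/49

Total count: 5 + 2 + 12 + 4 + 18 + 15 + 25 = 81.
Total exposure: 3 + 1 + 4 + 1 + 4 + 4 + 6 = 23 kilobases.
After the first batch: Gamma(27 + 81, 17 + 23) = Gamma(108, 40).
Total count: 4 + 16 + 11 + 7 + 16 + 16 + 15 + 8 + 12 = 105.
Total exposure: 9 kilobases.
After the second batch: Gamma(108 + 105, 40 + 9) = Gamma(213, 49).
Predictive mean over a 5-kilobase window = T·E[λ|data] = 5·213/49 = 1065/49.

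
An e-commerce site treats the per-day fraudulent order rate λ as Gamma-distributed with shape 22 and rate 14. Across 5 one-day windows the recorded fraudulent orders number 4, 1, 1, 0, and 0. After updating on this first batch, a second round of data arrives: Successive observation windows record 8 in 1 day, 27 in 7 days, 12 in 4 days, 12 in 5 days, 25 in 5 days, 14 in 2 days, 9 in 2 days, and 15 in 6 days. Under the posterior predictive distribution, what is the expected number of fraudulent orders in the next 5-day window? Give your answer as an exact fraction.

250/17

Total count: 4 + 1 + 1 + 0 + 0 = 6.
Total exposure: 5 days.
After the first batch: Gamma(22 + 6, 14 + 5) = Gamma(28, 19).
Total count: 8 + 27 + 12 + 12 + 25 + 14 + 9 + 15 = 122.
Total exposure: 1 + 7 + 4 + 5 + 5 + 2 + 2 + 6 = 32 days.
After the second batch: Gamma(28 + 122, 19 + 32) = Gamma(150, 51).
Predictive mean over a 5-day window = T·E[λ|data] = 5·150/51 = 250/17.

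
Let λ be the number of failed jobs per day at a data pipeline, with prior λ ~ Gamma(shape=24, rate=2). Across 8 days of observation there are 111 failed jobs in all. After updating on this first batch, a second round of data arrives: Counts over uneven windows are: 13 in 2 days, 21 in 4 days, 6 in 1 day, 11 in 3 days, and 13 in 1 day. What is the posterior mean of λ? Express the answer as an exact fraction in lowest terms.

Total count 111 over total exposure 8 days.
After the first batch: Gamma(24 + 111, 2 + 8) = Gamma(135, 10).
Total count: 13 + 21 + 6 + 11 + 13 = 64.
Total exposure: 2 + 4 + 1 + 3 + 1 = 11 days.
After the second batch: Gamma(135 + 64, 10 + 11) = Gamma(199, 21).
Posterior mean = α'/β' = 199/21.

199/21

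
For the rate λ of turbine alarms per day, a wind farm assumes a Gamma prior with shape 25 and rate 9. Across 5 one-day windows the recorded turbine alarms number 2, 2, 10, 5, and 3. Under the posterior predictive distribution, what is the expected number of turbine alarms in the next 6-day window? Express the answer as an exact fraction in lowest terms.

141/7

Total count: 2 + 2 + 10 + 5 + 3 = 22.
Total exposure: 5 days.
Conjugate update: add total count to the shape and total exposure to the rate, giving Gamma(47, 14).
Predictive mean over a 6-day window = T·E[λ|data] = 6·47/14 = 141/7.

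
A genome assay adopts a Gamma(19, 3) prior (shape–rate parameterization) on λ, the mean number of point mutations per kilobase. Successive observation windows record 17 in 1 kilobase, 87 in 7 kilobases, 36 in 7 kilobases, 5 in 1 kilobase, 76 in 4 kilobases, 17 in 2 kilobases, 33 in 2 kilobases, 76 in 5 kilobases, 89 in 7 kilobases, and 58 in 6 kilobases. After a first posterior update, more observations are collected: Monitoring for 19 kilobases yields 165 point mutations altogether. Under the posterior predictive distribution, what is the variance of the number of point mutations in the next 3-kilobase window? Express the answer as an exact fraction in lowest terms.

Total count: 17 + 87 + 36 + 5 + 76 + 17 + 33 + 76 + 89 + 58 = 494.
Total exposure: 1 + 7 + 7 + 1 + 4 + 2 + 2 + 5 + 7 + 6 = 42 kilobases.
After the first batch: Gamma(19 + 494, 3 + 42) = Gamma(513, 45).
Total count 165 over total exposure 19 kilobases.
After the second batch: Gamma(513 + 165, 45 + 19) = Gamma(678, 64).
The posterior predictive for a window of length T is Negative Binomial with variance T·α'·(β'+T)/β'² = 3·678·67/4096 = 68139/2048.

68139/2048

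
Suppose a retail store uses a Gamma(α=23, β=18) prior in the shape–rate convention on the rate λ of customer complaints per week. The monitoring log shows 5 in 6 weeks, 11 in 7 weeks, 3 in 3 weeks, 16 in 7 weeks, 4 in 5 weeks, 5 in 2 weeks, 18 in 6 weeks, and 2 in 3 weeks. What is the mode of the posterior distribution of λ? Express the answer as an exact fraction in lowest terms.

Total count: 5 + 11 + 3 + 16 + 4 + 5 + 18 + 2 = 64.
Total exposure: 6 + 7 + 3 + 7 + 5 + 2 + 6 + 3 = 39 weeks.
Posterior: α' = 23 + 64 = 87, β' = 18 + 39 = 57.
Posterior mode = (α'−1)/β' = 86/57.

86/57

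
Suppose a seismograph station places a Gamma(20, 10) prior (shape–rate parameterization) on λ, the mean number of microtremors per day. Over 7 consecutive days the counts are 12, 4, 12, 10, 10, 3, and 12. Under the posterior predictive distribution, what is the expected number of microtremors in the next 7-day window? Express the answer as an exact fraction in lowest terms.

Total count: 12 + 4 + 12 + 10 + 10 + 3 + 12 = 63.
Total exposure: 7 days.
The Gamma prior is conjugate for the Poisson rate, so λ | data ~ Gamma(20+63, 10+7) = Gamma(83, 17).
Predictive mean over a 7-day window = T·E[λ|data] = 7·83/17 = 581/17.

581/17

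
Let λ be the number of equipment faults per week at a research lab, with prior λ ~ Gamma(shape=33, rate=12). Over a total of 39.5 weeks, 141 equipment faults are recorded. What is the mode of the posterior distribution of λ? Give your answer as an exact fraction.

Total count 141 over total exposure 39.5 weeks.
Gamma(α, β) with Poisson data over total exposure Σt gives posterior Gamma(α+Σx, β+Σt) = Gamma(174, 103/2).
Posterior mode = (α'−1)/β' = 173/(103/2) = 346/103.

346/103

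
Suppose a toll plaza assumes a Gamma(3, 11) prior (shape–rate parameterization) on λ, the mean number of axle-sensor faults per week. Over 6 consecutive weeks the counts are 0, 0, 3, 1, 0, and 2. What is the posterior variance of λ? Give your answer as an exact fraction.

9/289

Total count: 0 + 0 + 3 + 1 + 0 + 2 = 6.
Total exposure: 6 weeks.
Gamma(α, β) with Poisson data over total exposure Σt gives posterior Gamma(α+Σx, β+Σt) = Gamma(9, 17).
Posterior variance = α'/β'² = 9/289.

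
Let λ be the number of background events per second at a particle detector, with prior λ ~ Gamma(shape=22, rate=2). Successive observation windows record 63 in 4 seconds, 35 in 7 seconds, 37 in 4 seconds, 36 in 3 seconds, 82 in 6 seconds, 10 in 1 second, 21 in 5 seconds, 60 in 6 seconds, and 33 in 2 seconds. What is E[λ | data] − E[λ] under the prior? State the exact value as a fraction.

Total count: 63 + 35 + 37 + 36 + 82 + 10 + 21 + 60 + 33 = 377.
Total exposure: 4 + 7 + 4 + 3 + 6 + 1 + 5 + 6 + 2 = 38 seconds.
Gamma(α, β) with Poisson data over total exposure Σt gives posterior Gamma(α+Σx, β+Σt) = Gamma(399, 40).
Posterior mean = 399/40 = 399/40; prior mean = 22/2 = 11. Difference = 399/40 − 11 = -41/40.

-41/40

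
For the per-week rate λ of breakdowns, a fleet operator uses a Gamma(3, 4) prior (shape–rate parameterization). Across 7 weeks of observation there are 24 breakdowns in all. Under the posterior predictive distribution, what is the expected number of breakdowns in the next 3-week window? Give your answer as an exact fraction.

Total count 24 over total exposure 7 weeks.
Posterior: α' = 3 + 24 = 27, β' = 4 + 7 = 11.
Predictive mean over a 3-week window = T·E[λ|data] = 3·27/11 = 81/11.

81/11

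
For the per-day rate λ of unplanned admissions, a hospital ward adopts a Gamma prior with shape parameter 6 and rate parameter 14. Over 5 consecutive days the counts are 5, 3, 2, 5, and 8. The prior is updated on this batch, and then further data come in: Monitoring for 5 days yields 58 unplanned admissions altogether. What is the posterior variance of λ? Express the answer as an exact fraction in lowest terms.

Total count: 5 + 3 + 2 + 5 + 8 = 23.
Total exposure: 5 days.
After the first batch: Gamma(6 + 23, 14 + 5) = Gamma(29, 19).
Total count 58 over total exposure 5 days.
After the second batch: Gamma(29 + 58, 19 + 5) = Gamma(87, 24).
Posterior variance = α'/β'² = 87/576 = 29/192.

29/192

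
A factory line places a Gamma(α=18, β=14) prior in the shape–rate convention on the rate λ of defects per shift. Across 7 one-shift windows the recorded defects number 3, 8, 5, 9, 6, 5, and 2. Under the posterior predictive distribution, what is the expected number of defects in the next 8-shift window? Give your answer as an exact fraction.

64/3

Total count: 3 + 8 + 5 + 9 + 6 + 5 + 2 = 38.
Total exposure: 7 shifts.
By Gamma–Poisson conjugacy, the posterior is Gamma(α + Σx, β + Σt) = Gamma(18 + 38, 14 + 7) = Gamma(56, 21).
Predictive mean over an 8-shift window = T·E[λ|data] = 8·56/21 = 64/3.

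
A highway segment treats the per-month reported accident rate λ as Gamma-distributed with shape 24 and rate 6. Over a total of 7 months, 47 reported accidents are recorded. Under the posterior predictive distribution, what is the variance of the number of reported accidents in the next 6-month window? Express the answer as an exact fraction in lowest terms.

8094/169

Total count 47 over total exposure 7 months.
By Gamma–Poisson conjugacy, the posterior is Gamma(α + Σx, β + Σt) = Gamma(24 + 47, 6 + 7) = Gamma(71, 13).
The posterior predictive for a window of length T is Negative Binomial with variance T·α'·(β'+T)/β'² = 6·71·19/169 = 8094/169.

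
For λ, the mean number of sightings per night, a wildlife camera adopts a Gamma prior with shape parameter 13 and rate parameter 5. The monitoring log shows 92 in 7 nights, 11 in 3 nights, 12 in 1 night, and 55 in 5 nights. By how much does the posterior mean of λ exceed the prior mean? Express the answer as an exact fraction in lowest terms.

Total count: 92 + 11 + 12 + 55 = 170.
Total exposure: 7 + 3 + 1 + 5 = 16 nights.
Conjugate update: add total count to the shape and total exposure to the rate, giving Gamma(183, 21).
Posterior mean = 183/21 = 61/7; prior mean = 13/5 = 13/5. Difference = 61/7 − 13/5 = 214/35.

214/35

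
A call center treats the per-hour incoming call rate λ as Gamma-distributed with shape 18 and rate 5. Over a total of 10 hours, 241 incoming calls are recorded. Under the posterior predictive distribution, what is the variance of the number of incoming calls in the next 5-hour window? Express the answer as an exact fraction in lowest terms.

1036/9

Total count 241 over total exposure 10 hours.
By Gamma–Poisson conjugacy, the posterior is Gamma(α + Σx, β + Σt) = Gamma(18 + 241, 5 + 10) = Gamma(259, 15).
The posterior predictive for a window of length T is Negative Binomial with variance T·α'·(β'+T)/β'² = 5·259·20/225 = 1036/9.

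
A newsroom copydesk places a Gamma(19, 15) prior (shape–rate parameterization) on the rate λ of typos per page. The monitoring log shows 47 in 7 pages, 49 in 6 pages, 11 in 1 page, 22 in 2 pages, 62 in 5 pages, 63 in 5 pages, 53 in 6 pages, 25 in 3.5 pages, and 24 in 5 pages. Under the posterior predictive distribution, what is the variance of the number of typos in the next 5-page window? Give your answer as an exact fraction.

151250/4107

Total count: 47 + 49 + 11 + 22 + 62 + 63 + 53 + 25 + 24 = 356.
Total exposure: 7 + 6 + 1 + 2 + 5 + 5 + 6 + 3.5 + 5 = 40.5 pages.
The Gamma prior is conjugate for the Poisson rate, so λ | data ~ Gamma(19+356, 15+40.5) = Gamma(375, 111/2).
The posterior predictive for a window of length T is Negative Binomial with variance T·α'·(β'+T)/β'² = 5·375·(121/2)/(12321/4) = 151250/4107.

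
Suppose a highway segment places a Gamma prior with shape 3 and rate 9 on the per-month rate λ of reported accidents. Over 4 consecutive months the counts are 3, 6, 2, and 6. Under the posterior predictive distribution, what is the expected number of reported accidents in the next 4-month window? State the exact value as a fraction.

Total count: 3 + 6 + 2 + 6 = 17.
Total exposure: 4 months.
Gamma(α, β) with Poisson data over total exposure Σt gives posterior Gamma(α+Σx, β+Σt) = Gamma(20, 13).
Predictive mean over a 4-month window = T·E[λ|data] = 4·20/13 = 80/13.

80/13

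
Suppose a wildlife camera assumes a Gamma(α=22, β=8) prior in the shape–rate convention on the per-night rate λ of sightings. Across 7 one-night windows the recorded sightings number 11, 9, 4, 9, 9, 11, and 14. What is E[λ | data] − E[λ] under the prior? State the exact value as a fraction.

Total count: 11 + 9 + 4 + 9 + 9 + 11 + 14 = 67.
Total exposure: 7 nights.
Conjugate update: add total count to the shape and total exposure to the rate, giving Gamma(89, 15).
Posterior mean = 89/15 = 89/15; prior mean = 22/8 = 11/4. Difference = 89/15 − 11/4 = 191/60.

191/60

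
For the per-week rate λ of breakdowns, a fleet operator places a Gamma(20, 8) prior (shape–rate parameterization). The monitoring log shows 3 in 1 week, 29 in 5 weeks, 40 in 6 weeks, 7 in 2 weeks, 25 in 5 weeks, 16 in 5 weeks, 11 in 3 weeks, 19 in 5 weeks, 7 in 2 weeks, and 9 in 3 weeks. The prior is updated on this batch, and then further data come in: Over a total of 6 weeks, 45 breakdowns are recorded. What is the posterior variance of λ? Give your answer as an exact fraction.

Total count: 3 + 29 + 40 + 7 + 25 + 16 + 11 + 19 + 7 + 9 = 166.
Total exposure: 1 + 5 + 6 + 2 + 5 + 5 + 3 + 5 + 2 + 3 = 37 weeks.
After the first batch: Gamma(20 + 166, 8 + 37) = Gamma(186, 45).
Total count 45 over total exposure 6 weeks.
After the second batch: Gamma(186 + 45, 45 + 6) = Gamma(231, 51).
Posterior variance = α'/β'² = 231/2601 = 77/867.

77/867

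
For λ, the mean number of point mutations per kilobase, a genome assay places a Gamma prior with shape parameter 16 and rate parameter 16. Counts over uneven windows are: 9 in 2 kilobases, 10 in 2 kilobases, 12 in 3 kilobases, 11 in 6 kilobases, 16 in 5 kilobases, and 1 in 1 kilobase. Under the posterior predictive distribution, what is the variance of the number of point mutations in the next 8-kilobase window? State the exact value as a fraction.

1032/49

Total count: 9 + 10 + 12 + 11 + 16 + 1 = 59.
Total exposure: 2 + 2 + 3 + 6 + 5 + 1 = 19 kilobases.
Conjugate update: add total count to the shape and total exposure to the rate, giving Gamma(75, 35).
The posterior predictive for a window of length T is Negative Binomial with variance T·α'·(β'+T)/β'² = 8·75·43/1225 = 1032/49.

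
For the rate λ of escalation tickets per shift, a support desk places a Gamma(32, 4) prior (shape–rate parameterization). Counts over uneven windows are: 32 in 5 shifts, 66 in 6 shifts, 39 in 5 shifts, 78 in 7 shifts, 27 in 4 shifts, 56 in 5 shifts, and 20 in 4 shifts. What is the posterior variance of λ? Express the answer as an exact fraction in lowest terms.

Total count: 32 + 66 + 39 + 78 + 27 + 56 + 20 = 318.
Total exposure: 5 + 6 + 5 + 7 + 4 + 5 + 4 = 36 shifts.
Gamma(α, β) with Poisson data over total exposure Σt gives posterior Gamma(α+Σx, β+Σt) = Gamma(350, 40).
Posterior variance = α'/β'² = 350/1600 = 7/32.

7/32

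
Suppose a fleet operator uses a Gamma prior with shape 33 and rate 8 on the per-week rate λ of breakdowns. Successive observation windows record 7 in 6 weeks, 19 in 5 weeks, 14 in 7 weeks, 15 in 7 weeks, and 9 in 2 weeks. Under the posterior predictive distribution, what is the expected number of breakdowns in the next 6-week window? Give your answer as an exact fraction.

582/35

Total count: 7 + 19 + 14 + 15 + 9 = 64.
Total exposure: 6 + 5 + 7 + 7 + 2 = 27 weeks.
The Gamma prior is conjugate for the Poisson rate, so λ | data ~ Gamma(33+64, 8+27) = Gamma(97, 35).
Predictive mean over a 6-week window = T·E[λ|data] = 6·97/35 = 582/35.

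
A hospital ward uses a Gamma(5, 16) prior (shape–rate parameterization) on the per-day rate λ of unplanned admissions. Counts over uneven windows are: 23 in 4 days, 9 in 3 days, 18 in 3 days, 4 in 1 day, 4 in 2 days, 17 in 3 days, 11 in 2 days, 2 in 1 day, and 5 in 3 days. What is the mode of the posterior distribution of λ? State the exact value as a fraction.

Total count: 23 + 9 + 18 + 4 + 4 + 17 + 11 + 2 + 5 = 93.
Total exposure: 4 + 3 + 3 + 1 + 2 + 3 + 2 + 1 + 3 = 22 days.
Posterior: α' = 5 + 93 = 98, β' = 16 + 22 = 38.
Posterior mode = (α'−1)/β' = 97/38.

97/38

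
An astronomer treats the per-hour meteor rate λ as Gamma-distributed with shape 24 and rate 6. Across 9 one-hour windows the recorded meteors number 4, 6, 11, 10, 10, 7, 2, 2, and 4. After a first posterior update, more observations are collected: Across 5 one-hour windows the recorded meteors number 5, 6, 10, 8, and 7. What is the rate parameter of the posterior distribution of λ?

Total count: 4 + 6 + 11 + 10 + 10 + 7 + 2 + 2 + 4 = 56.
Total exposure: 9 hours.
After the first batch: Gamma(24 + 56, 6 + 9) = Gamma(80, 15).
Total count: 5 + 6 + 10 + 8 + 7 = 36.
Total exposure: 5 hours.
After the second batch: Gamma(80 + 36, 15 + 5) = Gamma(116, 20).

20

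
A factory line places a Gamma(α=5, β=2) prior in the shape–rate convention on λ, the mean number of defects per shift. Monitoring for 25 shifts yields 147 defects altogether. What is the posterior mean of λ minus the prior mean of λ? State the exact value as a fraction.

169/54

Total count 147 over total exposure 25 shifts.
Gamma(α, β) with Poisson data over total exposure Σt gives posterior Gamma(α+Σx, β+Σt) = Gamma(152, 27).
Posterior mean = 152/27 = 152/27; prior mean = 5/2 = 5/2. Difference = 152/27 − 5/2 = 169/54.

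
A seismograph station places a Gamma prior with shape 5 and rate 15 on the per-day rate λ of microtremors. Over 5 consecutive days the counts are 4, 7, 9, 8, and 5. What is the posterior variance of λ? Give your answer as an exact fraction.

Total count: 4 + 7 + 9 + 8 + 5 = 33.
Total exposure: 5 days.
Conjugate update: add total count to the shape and total exposure to the rate, giving Gamma(38, 20).
Posterior variance = α'/β'² = 38/400 = 19/200.

19/200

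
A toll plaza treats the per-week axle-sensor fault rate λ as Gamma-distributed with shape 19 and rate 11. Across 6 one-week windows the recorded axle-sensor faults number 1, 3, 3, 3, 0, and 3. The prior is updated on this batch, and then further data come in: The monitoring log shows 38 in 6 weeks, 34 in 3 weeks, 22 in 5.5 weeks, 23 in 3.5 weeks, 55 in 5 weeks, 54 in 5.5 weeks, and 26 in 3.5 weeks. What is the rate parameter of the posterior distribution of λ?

49

Total count: 1 + 3 + 3 + 3 + 0 + 3 = 13.
Total exposure: 6 weeks.
After the first batch: Gamma(19 + 13, 11 + 6) = Gamma(32, 17).
Total count: 38 + 34 + 22 + 23 + 55 + 54 + 26 = 252.
Total exposure: 6 + 3 + 5.5 + 3.5 + 5 + 5.5 + 3.5 = 32 weeks.
After the second batch: Gamma(32 + 252, 17 + 32) = Gamma(284, 49).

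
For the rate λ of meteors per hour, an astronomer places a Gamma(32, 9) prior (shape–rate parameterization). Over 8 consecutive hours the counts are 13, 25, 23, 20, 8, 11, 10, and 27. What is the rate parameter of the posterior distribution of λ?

17

Total count: 13 + 25 + 23 + 20 + 8 + 11 + 10 + 27 = 137.
Total exposure: 8 hours.
By Gamma–Poisson conjugacy, the posterior is Gamma(α + Σx, β + Σt) = Gamma(32 + 137, 9 + 8) = Gamma(169, 17).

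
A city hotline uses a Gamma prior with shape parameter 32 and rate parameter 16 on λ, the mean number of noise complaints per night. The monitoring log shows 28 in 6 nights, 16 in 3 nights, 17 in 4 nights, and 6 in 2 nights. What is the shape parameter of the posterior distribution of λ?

Total count: 28 + 16 + 17 + 6 = 67.
Total exposure: 6 + 3 + 4 + 2 = 15 nights.
Conjugate update: add total count to the shape and total exposure to the rate, giving Gamma(99, 31).

99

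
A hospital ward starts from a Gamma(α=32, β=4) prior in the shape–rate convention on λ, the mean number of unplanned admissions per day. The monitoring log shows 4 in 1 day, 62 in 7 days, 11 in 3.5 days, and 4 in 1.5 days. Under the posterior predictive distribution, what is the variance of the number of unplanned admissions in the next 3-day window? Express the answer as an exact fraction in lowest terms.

6780/289

Total count: 4 + 62 + 11 + 4 = 81.
Total exposure: 1 + 7 + 3.5 + 1.5 = 13 days.
By Gamma–Poisson conjugacy, the posterior is Gamma(α + Σx, β + Σt) = Gamma(32 + 81, 4 + 13) = Gamma(113, 17).
The posterior predictive for a window of length T is Negative Binomial with variance T·α'·(β'+T)/β'² = 3·113·20/289 = 6780/289.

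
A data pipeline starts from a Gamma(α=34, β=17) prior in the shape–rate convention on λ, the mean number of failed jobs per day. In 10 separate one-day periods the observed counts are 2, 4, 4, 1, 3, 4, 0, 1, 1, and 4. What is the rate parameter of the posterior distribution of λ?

Total count: 2 + 4 + 4 + 1 + 3 + 4 + 0 + 1 + 1 + 4 = 24.
Total exposure: 10 days.
Gamma(α, β) with Poisson data over total exposure Σt gives posterior Gamma(α+Σx, β+Σt) = Gamma(58, 27).

27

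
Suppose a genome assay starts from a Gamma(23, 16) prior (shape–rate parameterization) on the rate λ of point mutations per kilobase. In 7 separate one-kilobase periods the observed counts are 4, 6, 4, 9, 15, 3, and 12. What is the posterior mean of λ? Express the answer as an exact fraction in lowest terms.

76/23

Total count: 4 + 6 + 4 + 9 + 15 + 3 + 12 = 53.
Total exposure: 7 kilobases.
Conjugate update: add total count to the shape and total exposure to the rate, giving Gamma(76, 23).
Posterior mean = α'/β' = 76/23.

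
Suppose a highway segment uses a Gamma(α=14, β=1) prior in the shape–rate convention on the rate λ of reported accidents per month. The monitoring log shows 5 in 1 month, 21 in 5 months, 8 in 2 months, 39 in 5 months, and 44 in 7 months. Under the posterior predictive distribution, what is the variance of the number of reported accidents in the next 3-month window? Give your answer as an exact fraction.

Total count: 5 + 21 + 8 + 39 + 44 = 117.
Total exposure: 1 + 5 + 2 + 5 + 7 = 20 months.
The Gamma prior is conjugate for the Poisson rate, so λ | data ~ Gamma(14+117, 1+20) = Gamma(131, 21).
The posterior predictive for a window of length T is Negative Binomial with variance T·α'·(β'+T)/β'² = 3·131·24/441 = 1048/49.

1048/49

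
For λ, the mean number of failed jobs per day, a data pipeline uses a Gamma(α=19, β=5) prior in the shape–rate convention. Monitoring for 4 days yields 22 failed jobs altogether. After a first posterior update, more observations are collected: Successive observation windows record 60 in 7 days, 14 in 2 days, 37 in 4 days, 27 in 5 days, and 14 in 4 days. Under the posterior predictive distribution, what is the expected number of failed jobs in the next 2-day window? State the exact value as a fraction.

Total count 22 over total exposure 4 days.
After the first batch: Gamma(19 + 22, 5 + 4) = Gamma(41, 9).
Total count: 60 + 14 + 37 + 27 + 14 = 152.
Total exposure: 7 + 2 + 4 + 5 + 4 = 22 days.
After the second batch: Gamma(41 + 152, 9 + 22) = Gamma(193, 31).
Predictive mean over a 2-day window = T·E[λ|data] = 2·193/31 = 386/31.

386/31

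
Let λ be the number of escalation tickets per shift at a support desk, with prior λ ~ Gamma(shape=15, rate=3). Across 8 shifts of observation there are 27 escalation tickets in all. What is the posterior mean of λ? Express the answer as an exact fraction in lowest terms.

42/11

Total count 27 over total exposure 8 shifts.
Gamma(α, β) with Poisson data over total exposure Σt gives posterior Gamma(α+Σx, β+Σt) = Gamma(42, 11).
Posterior mean = α'/β' = 42/11.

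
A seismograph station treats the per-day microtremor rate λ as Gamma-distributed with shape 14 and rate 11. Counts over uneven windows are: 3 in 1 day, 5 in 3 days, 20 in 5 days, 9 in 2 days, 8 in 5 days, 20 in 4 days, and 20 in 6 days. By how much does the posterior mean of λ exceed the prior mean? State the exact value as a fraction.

571/407

Total count: 3 + 5 + 20 + 9 + 8 + 20 + 20 = 85.
Total exposure: 1 + 3 + 5 + 2 + 5 + 4 + 6 = 26 days.
Posterior: α' = 14 + 85 = 99, β' = 11 + 26 = 37.
Posterior mean = 99/37 = 99/37; prior mean = 14/11 = 14/11. Difference = 99/37 − 14/11 = 571/407.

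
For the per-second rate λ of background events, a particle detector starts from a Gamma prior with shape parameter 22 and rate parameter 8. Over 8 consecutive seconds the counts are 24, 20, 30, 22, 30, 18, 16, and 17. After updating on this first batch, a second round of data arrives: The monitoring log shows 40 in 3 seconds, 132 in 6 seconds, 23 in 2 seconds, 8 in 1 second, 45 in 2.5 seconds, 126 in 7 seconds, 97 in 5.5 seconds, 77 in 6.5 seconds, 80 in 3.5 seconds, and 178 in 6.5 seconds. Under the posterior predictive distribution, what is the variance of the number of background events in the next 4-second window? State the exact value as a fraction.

1021080/14161

Total count: 24 + 20 + 30 + 22 + 30 + 18 + 16 + 17 = 177.
Total exposure: 8 seconds.
After the first batch: Gamma(22 + 177, 8 + 8) = Gamma(199, 16).
Total count: 40 + 132 + 23 + 8 + 45 + 126 + 97 + 77 + 80 + 178 = 806.
Total exposure: 3 + 6 + 2 + 1 + 2.5 + 7 + 5.5 + 6.5 + 3.5 + 6.5 = 43.5 seconds.
After the second batch: Gamma(199 + 806, 16 + 43.5) = Gamma(1005, 119/2).
The posterior predictive for a window of length T is Negative Binomial with variance T·α'·(β'+T)/β'² = 4·1005·(127/2)/(14161/4) = 1021080/14161.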